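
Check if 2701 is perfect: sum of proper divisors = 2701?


Proper divisors of 2701: 1, 37, 73
Sum = 1 + 37 + 73 = 111

No, 2701 is not perfect (111 ≠ 2701)


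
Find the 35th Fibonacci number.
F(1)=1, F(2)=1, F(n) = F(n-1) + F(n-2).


Sequence: 1, 1, 2, 3, 5, 8, 13, 21, 34, 55, 89, 144, 233, 377, 610, 987, 1597, 2584, 4181, 6765, 10946, 17711, 28657, 46368, 75025, 121393, 196418, 317811, 514229, 832040, 1346269, 2178309, 3524578, 5702887, 9227465
F(35) = 9227465


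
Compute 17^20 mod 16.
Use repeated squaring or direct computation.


17^1 mod 16 = 1
17^2 mod 16 = 1
17^3 mod 16 = 1
17^4 mod 16 = 1
17^5 mod 16 = 1
17^6 mod 16 = 1
17^7 mod 16 = 1
17^8 mod 16 = 1
17^9 mod 16 = 1
17^10 mod 16 = 1
17^11 mod 16 = 1
17^12 mod 16 = 1
17^13 mod 16 = 1
17^14 mod 16 = 1
17^15 mod 16 = 1
17^16 mod 16 = 1
17^17 mod 16 = 1
17^18 mod 16 = 1
17^19 mod 16 = 1
17^20 mod 16 = 1


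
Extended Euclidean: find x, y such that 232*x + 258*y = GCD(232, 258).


Tabular extended Euclidean (each row: r = 232*s + 258*t):
r=232, s=1, t=0
r=258, s=0, t=1
q=0: r=232, s=1, t=0   [232*(1) + 258*(0) = 232]
q=1: r=26, s=-1, t=1   [232*(-1) + 258*(1) = 26]
q=8: r=24, s=9, t=-8   [232*(9) + 258*(-8) = 24]
q=1: r=2, s=-10, t=9   [232*(-10) + 258*(9) = 2]
q=12: r=0, s=129, t=-116   [232*(129) + 258*(-116) = 0]
GCD = 2; from the row with r=2: x=-10, y=9
Check: 232*(-10) + 258*(9) = -2320 + 2322 = 2

GCD = 2, x = -10, y = 9


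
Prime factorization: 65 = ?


65 / 5 = 13
13 / 13 = 1
65 = 5 × 13


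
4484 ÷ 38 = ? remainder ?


4484 = 38 * 118 + 0
Check: 4484 + 0 = 4484

q = 118, r = 0


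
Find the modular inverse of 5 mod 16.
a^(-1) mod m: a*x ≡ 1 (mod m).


Use the extended Euclidean algorithm on (16, 5); each row r = 16*s + 5*t:
r=16, s=1, t=0
r=5, s=0, t=1
q=3: r=1, s=1, t=-3   [16*(1) + 5*(-3) = 1]
q=5: r=0, s=-5, t=16   [16*(-5) + 5*(16) = 0]
GCD = 1 with t = -3, so 5*(-3) ≡ 1 (mod 16)
Inverse = -3 mod 16 = 13
Check: 5 * 13 = 65 ≡ 1 (mod 16)

5^(-1) ≡ 13 (mod 16)


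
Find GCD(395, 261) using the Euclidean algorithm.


395 = 1 * 261 + 134
261 = 1 * 134 + 127
134 = 1 * 127 + 7
127 = 18 * 7 + 1
7 = 7 * 1 + 0
GCD = 1


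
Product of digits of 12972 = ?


1 × 2 × 9 × 7 × 2 = 252


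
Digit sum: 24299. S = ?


2 + 4 + 2 + 9 + 9 = 26


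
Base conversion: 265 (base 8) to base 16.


265 (base 8) = 181 (decimal)
181 (decimal) = B5 (base 16)


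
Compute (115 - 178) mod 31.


115 - 178 = -63
-63 mod 31 = 30


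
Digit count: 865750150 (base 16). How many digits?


865750150 in base 16 = 339A4C86
Number of digits = 8

8 digits (base 16)


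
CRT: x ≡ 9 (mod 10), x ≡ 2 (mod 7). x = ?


M = 10*7 = 70
M1 = M/10 = 7, M2 = M/7 = 10
M1^(-1) mod 10 = 3, M2^(-1) mod 7 = 5
x = 9*7*3 + 2*10*5 = 289
289 mod 70 = 9
Check: 9 mod 10 = 9 ✓, 9 mod 7 = 2 ✓

x ≡ 9 (mod 70)


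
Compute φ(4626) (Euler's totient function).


4626 = 2 × 3^2 × 257
Prime factors: 2, 3, 257
φ(4626) = 4626 × (1-1/2) × (1-1/3) × (1-1/257)
= 4626 × 1/2 × 2/3 × 256/257 = 1536

φ(4626) = 1536


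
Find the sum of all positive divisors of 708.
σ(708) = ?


Divisors of 708: 1, 2, 3, 4, 6, 12, 59, 118, 177, 236, 354, 708
Sum = 1 + 2 + 3 + 4 + 6 + 12 + 59 + 118 + 177 + 236 + 354 + 708 = 1680

σ(708) = 1680


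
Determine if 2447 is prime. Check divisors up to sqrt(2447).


Check divisors up to sqrt(2447) = 49.4672
No divisors found.
2447 is prime.

Yes, 2447 is prime


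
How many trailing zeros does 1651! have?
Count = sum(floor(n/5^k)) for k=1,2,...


floor(1651/5) = 330
floor(1651/25) = 66
floor(1651/125) = 13
floor(1651/625) = 2
Total = 411

411 trailing zeros


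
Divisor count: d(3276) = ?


3276 = 2^2 × 3^2 × 7^1 × 13^1
d(3276) = (2+1) × (2+1) × (1+1) × (1+1) = 36

36 divisors


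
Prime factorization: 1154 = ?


1154 / 2 = 577
577 / 577 = 1
1154 = 2 × 577


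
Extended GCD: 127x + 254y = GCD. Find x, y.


Tabular extended Euclidean (each row: r = 127*s + 254*t):
r=127, s=1, t=0
r=254, s=0, t=1
q=0: r=127, s=1, t=0   [127*(1) + 254*(0) = 127]
q=2: r=0, s=-2, t=1   [127*(-2) + 254*(1) = 0]
GCD = 127; from the row with r=127: x=1, y=0
Check: 127*(1) + 254*(0) = 127 + 0 = 127

GCD = 127, x = 1, y = 0


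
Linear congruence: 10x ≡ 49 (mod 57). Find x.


GCD(10, 57) = 1, unique solution
a^(-1) mod 57 = 40
x = 40 * 49 mod 57 = 22

x ≡ 22 (mod 57)


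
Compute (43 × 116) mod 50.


43 × 116 = 4988
4988 mod 50 = 38


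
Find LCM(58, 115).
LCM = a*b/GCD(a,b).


GCD(58, 115) = 1
LCM = 58*115/1 = 6670/1 = 6670

LCM = 6670


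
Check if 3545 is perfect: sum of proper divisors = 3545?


Proper divisors of 3545: 1, 5, 709
Sum = 1 + 5 + 709 = 715

No, 3545 is not perfect (715 ≠ 3545)


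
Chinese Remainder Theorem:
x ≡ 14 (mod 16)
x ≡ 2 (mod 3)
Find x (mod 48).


M = 16*3 = 48
M1 = M/16 = 3, M2 = M/3 = 16
M1^(-1) mod 16 = 11, M2^(-1) mod 3 = 1
x = 14*3*11 + 2*16*1 = 494
494 mod 48 = 14
Check: 14 mod 16 = 14 ✓, 14 mod 3 = 2 ✓

x ≡ 14 (mod 48)


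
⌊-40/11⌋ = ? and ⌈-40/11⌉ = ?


-40/11 = -3.6364
floor = -4
ceil = -3

floor = -4, ceil = -3


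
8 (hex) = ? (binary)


8 (base 16) = 8 (decimal)
8 (decimal) = 1000 (base 2)


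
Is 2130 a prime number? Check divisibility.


2130 / 2 = 1065 (exact division)
2130 is NOT prime.

No, 2130 is not prime


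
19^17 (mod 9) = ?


19^1 mod 9 = 1
19^2 mod 9 = 1
19^3 mod 9 = 1
19^4 mod 9 = 1
19^5 mod 9 = 1
19^6 mod 9 = 1
19^7 mod 9 = 1
19^8 mod 9 = 1
19^9 mod 9 = 1
19^10 mod 9 = 1
19^11 mod 9 = 1
19^12 mod 9 = 1
19^13 mod 9 = 1
19^14 mod 9 = 1
19^15 mod 9 = 1
19^16 mod 9 = 1
19^17 mod 9 = 1


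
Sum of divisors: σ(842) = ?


Divisors of 842: 1, 2, 421, 842
Sum = 1 + 2 + 421 + 842 = 1266

σ(842) = 1266


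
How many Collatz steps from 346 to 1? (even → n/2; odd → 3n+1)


346 → 173 → 520 → 260 → 130 → 65 → 196 → 98 → 49 → 148 → 74 → 37 → 112 → 56 → 28 → 14 → 7 → 22 → 11 → 34 → 17 → 52 → 26 → 13 → 40 → 20 → 10 → 5 → 16 → 8 → 4 → 2 → 1
Total steps = 32

32 steps


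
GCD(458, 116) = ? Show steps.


458 = 3 * 116 + 110
116 = 1 * 110 + 6
110 = 18 * 6 + 2
6 = 3 * 2 + 0
GCD = 2


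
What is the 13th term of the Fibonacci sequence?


Sequence: 1, 1, 2, 3, 5, 8, 13, 21, 34, 55, 89, 144, 233
F(13) = 233


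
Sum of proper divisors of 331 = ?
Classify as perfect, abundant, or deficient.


Proper divisors: 1
Sum = 1 = 1
1 < 331 → deficient

s(331) = 1 (deficient)


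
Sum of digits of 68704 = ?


6 + 8 + 7 + 0 + 4 = 25


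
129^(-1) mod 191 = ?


Use the extended Euclidean algorithm on (191, 129); each row r = 191*s + 129*t:
r=191, s=1, t=0
r=129, s=0, t=1
q=1: r=62, s=1, t=-1   [191*(1) + 129*(-1) = 62]
q=2: r=5, s=-2, t=3   [191*(-2) + 129*(3) = 5]
q=12: r=2, s=25, t=-37   [191*(25) + 129*(-37) = 2]
q=2: r=1, s=-52, t=77   [191*(-52) + 129*(77) = 1]
q=2: r=0, s=129, t=-191   [191*(129) + 129*(-191) = 0]
GCD = 1 with t = 77, so 129*(77) ≡ 1 (mod 191)
Inverse = 77 mod 191 = 77
Check: 129 * 77 = 9933 ≡ 1 (mod 191)

129^(-1) ≡ 77 (mod 191)


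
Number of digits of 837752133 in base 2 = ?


837752133 in base 2 = 110001111011110001010101000101
Number of digits = 30

30 digits (base 2)


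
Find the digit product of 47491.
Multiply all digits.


4 × 7 × 4 × 9 × 1 = 1008


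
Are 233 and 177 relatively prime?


Euclidean algorithm:
233 = 1 * 177 + 56
177 = 3 * 56 + 9
56 = 6 * 9 + 2
9 = 4 * 2 + 1
2 = 2 * 1 + 0
GCD(233, 177) = 1

Yes, coprime (GCD = 1)


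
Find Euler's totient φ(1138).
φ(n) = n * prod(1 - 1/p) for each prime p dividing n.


1138 = 2 × 569
Prime factors: 2, 569
φ(1138) = 1138 × (1-1/2) × (1-1/569)
= 1138 × 1/2 × 568/569 = 568

φ(1138) = 568


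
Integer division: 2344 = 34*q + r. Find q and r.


2344 = 34 * 68 + 32
Check: 2312 + 32 = 2344

q = 68, r = 32


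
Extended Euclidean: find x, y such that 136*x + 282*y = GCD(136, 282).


Tabular extended Euclidean (each row: r = 136*s + 282*t):
r=136, s=1, t=0
r=282, s=0, t=1
q=0: r=136, s=1, t=0   [136*(1) + 282*(0) = 136]
q=2: r=10, s=-2, t=1   [136*(-2) + 282*(1) = 10]
q=13: r=6, s=27, t=-13   [136*(27) + 282*(-13) = 6]
q=1: r=4, s=-29, t=14   [136*(-29) + 282*(14) = 4]
q=1: r=2, s=56, t=-27   [136*(56) + 282*(-27) = 2]
q=2: r=0, s=-141, t=68   [136*(-141) + 282*(68) = 0]
GCD = 2; from the row with r=2: x=56, y=-27
Check: 136*(56) + 282*(-27) = 7616 - 7614 = 2

GCD = 2, x = 56, y = -27


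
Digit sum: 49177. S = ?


4 + 9 + 1 + 7 + 7 = 28


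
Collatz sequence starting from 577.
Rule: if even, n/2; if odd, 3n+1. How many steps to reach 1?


577 → 1732 → 866 → 433 → 1300 → 650 → 325 → 976 → 488 → 244 → 122 → 61 → 184 → 92 → 46 → 23 → 70 → 35 → 106 → 53 → 160 → 80 → 40 → 20 → 10 → 5 → 16 → 8 → 4 → 2 → 1
Total steps = 30

30 steps


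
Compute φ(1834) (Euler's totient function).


1834 = 2 × 7 × 131
Prime factors: 2, 7, 131
φ(1834) = 1834 × (1-1/2) × (1-1/7) × (1-1/131)
= 1834 × 1/2 × 6/7 × 130/131 = 780

φ(1834) = 780


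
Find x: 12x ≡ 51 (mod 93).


GCD(12, 93) = 3 divides 51
Divide: 4x ≡ 17 (mod 31)
x ≡ 12 (mod 31)


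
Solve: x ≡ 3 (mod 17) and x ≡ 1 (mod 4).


M = 17*4 = 68
M1 = M/17 = 4, M2 = M/4 = 17
M1^(-1) mod 17 = 13, M2^(-1) mod 4 = 1
x = 3*4*13 + 1*17*1 = 173
173 mod 68 = 37
Check: 37 mod 17 = 3 ✓, 37 mod 4 = 1 ✓

x ≡ 37 (mod 68)


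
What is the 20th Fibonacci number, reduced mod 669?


F(k) mod 669 for k=1..20:
1, 1, 2, 3, 5, 8, 13, 21, 34, 55, 89, 144, 233, 377, 610, 318, 259, 577, 167, 75
F(20) mod 669 = 75


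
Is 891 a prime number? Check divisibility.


891 / 3 = 297 (exact division)
891 is NOT prime.

No, 891 is not prime


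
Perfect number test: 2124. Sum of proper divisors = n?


Proper divisors of 2124: 1, 2, 3, 4, 6, 9, 12, 18, 36, 59, 118, 177, 236, 354, 531, 708, 1062
Sum = 1 + 2 + 3 + 4 + 6 + 9 + 12 + 18 + 36 + 59 + 118 + 177 + 236 + 354 + 531 + 708 + 1062 = 3336

No, 2124 is not perfect (3336 ≠ 2124)


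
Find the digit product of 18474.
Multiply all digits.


1 × 8 × 4 × 7 × 4 = 896


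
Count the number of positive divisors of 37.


37 = 37^1
d(37) = (1+1) = 2

2 divisors


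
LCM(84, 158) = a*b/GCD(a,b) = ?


GCD(84, 158) = 2
LCM = 84*158/2 = 13272/2 = 6636

LCM = 6636


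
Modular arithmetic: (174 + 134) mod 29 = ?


174 + 134 = 308
308 mod 29 = 18


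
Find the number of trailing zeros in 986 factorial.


floor(986/5) = 197
floor(986/25) = 39
floor(986/125) = 7
floor(986/625) = 1
Total = 244

244 trailing zeros


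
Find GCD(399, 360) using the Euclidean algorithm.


399 = 1 * 360 + 39
360 = 9 * 39 + 9
39 = 4 * 9 + 3
9 = 3 * 3 + 0
GCD = 3


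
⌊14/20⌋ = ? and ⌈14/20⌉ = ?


14/20 = 0.7000
floor = 0
ceil = 1

floor = 0, ceil = 1


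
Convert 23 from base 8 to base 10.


23 (base 8) = 19 (decimal)
19 (decimal) = 19 (base 10)


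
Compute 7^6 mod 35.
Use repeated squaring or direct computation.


7^1 mod 35 = 7
7^2 mod 35 = 14
7^3 mod 35 = 28
7^4 mod 35 = 21
7^5 mod 35 = 7
7^6 mod 35 = 14


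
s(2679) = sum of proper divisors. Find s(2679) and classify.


Proper divisors: 1, 3, 19, 47, 57, 141, 893
Sum = 1 + 3 + 19 + 47 + 57 + 141 + 893 = 1161
1161 < 2679 → deficient

s(2679) = 1161 (deficient)


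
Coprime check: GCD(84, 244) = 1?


Euclidean algorithm:
244 = 2 * 84 + 76
84 = 1 * 76 + 8
76 = 9 * 8 + 4
8 = 2 * 4 + 0
GCD(84, 244) = 4

No, not coprime (GCD = 4)


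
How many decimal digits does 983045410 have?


983045410 has 9 digits in base 10
floor(log10(983045410)) + 1 = floor(8.9926) + 1 = 9

9 digits (base 10)


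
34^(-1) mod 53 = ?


Use the extended Euclidean algorithm on (53, 34); each row r = 53*s + 34*t:
r=53, s=1, t=0
r=34, s=0, t=1
q=1: r=19, s=1, t=-1   [53*(1) + 34*(-1) = 19]
q=1: r=15, s=-1, t=2   [53*(-1) + 34*(2) = 15]
q=1: r=4, s=2, t=-3   [53*(2) + 34*(-3) = 4]
q=3: r=3, s=-7, t=11   [53*(-7) + 34*(11) = 3]
q=1: r=1, s=9, t=-14   [53*(9) + 34*(-14) = 1]
q=3: r=0, s=-34, t=53   [53*(-34) + 34*(53) = 0]
GCD = 1 with t = -14, so 34*(-14) ≡ 1 (mod 53)
Inverse = -14 mod 53 = 39
Check: 34 * 39 = 1326 ≡ 1 (mod 53)

34^(-1) ≡ 39 (mod 53)


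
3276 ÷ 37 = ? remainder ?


3276 = 37 * 88 + 20
Check: 3256 + 20 = 3276

q = 88, r = 20


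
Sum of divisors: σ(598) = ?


Divisors of 598: 1, 2, 13, 23, 26, 46, 299, 598
Sum = 1 + 2 + 13 + 23 + 26 + 46 + 299 + 598 = 1008

σ(598) = 1008


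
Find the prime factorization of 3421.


3421 / 11 = 311
311 / 311 = 1
3421 = 11 × 311


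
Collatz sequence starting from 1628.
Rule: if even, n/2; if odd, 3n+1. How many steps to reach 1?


1628 → 814 → 407 → 1222 → 611 → 1834 → 917 → 2752 → 1376 → 688 → 344 → 172 → 86 → 43 → 130 → 65 → 196 → 98 → 49 → 148 → 74 → 37 → 112 → 56 → 28 → 14 → 7 → 22 → 11 → 34 → 17 → 52 → 26 → 13 → 40 → 20 → 10 → 5 → 16 → 8 → 4 → 2 → 1
Total steps = 42

42 steps


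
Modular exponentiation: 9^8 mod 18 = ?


9^1 mod 18 = 9
9^2 mod 18 = 9
9^3 mod 18 = 9
9^4 mod 18 = 9
9^5 mod 18 = 9
9^6 mod 18 = 9
9^7 mod 18 = 9
9^8 mod 18 = 9


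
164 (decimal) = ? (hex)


164 (base 10) = 164 (decimal)
164 (decimal) = A4 (base 16)


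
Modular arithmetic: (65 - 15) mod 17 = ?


65 - 15 = 50
50 mod 17 = 16


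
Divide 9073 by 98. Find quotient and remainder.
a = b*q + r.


9073 = 98 * 92 + 57
Check: 9016 + 57 = 9073

q = 92, r = 57


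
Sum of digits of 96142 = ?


9 + 6 + 1 + 4 + 2 = 22


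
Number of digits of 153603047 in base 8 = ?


153603047 in base 8 = 1111745747
Number of digits = 10

10 digits (base 8)


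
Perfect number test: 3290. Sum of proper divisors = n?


Proper divisors of 3290: 1, 2, 5, 7, 10, 14, 35, 47, 70, 94, 235, 329, 470, 658, 1645
Sum = 1 + 2 + 5 + 7 + 10 + 14 + 35 + 47 + 70 + 94 + 235 + 329 + 470 + 658 + 1645 = 3622

No, 3290 is not perfect (3622 ≠ 3290)


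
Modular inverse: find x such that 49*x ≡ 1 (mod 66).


Use the extended Euclidean algorithm on (66, 49); each row r = 66*s + 49*t:
r=66, s=1, t=0
r=49, s=0, t=1
q=1: r=17, s=1, t=-1   [66*(1) + 49*(-1) = 17]
q=2: r=15, s=-2, t=3   [66*(-2) + 49*(3) = 15]
q=1: r=2, s=3, t=-4   [66*(3) + 49*(-4) = 2]
q=7: r=1, s=-23, t=31   [66*(-23) + 49*(31) = 1]
q=2: r=0, s=49, t=-66   [66*(49) + 49*(-66) = 0]
GCD = 1 with t = 31, so 49*(31) ≡ 1 (mod 66)
Inverse = 31 mod 66 = 31
Check: 49 * 31 = 1519 ≡ 1 (mod 66)

49^(-1) ≡ 31 (mod 66)


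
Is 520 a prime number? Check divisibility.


520 / 2 = 260 (exact division)
520 is NOT prime.

No, 520 is not prime


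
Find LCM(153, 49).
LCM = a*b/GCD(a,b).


GCD(153, 49) = 1
LCM = 153*49/1 = 7497/1 = 7497

LCM = 7497


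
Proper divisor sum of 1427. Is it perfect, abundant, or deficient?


Proper divisors: 1
Sum = 1 = 1
1 < 1427 → deficient

s(1427) = 1 (deficient)


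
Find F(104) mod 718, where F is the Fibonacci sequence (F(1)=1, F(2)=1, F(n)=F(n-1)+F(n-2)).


F(k) mod 718 for k=1..104:
1, 1, 2, 3, 5, 8, 13, 21, 34, 55, 89, 144, 233, 377, 610, 269, 161, 430, 591, 303, 176, 479, 655, 416, 353, 51, 404, 455, 141, 596, 19, 615, 634, 531, 447, 260, 707, 249, 238, 487, 7, 494, 501, 277, 60, 337, 397, 16, 413, 429, 124, 553, 677, 512, 471, 265, 18, 283, 301, 584, 167, 33, 200, 233, 433, 666, 381, 329, 710, 321, 313, 634, 229, 145, 374, 519, 175, 694, 151, 127, 278, 405, 683, 370, 335, 705, 322, 309, 631, 222, 135, 357, 492, 131, 623, 36, 659, 695, 636, 613, 531, 426, 239, 665
F(104) mod 718 = 665


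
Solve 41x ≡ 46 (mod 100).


GCD(41, 100) = 1, unique solution
a^(-1) mod 100 = 61
x = 61 * 46 mod 100 = 6

x ≡ 6 (mod 100)


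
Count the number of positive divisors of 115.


115 = 5^1 × 23^1
d(115) = (1+1) × (1+1) = 4

4 divisors


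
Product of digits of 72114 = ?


7 × 2 × 1 × 1 × 4 = 56


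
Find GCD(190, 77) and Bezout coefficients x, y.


Tabular extended Euclidean (each row: r = 190*s + 77*t):
r=190, s=1, t=0
r=77, s=0, t=1
q=2: r=36, s=1, t=-2   [190*(1) + 77*(-2) = 36]
q=2: r=5, s=-2, t=5   [190*(-2) + 77*(5) = 5]
q=7: r=1, s=15, t=-37   [190*(15) + 77*(-37) = 1]
q=5: r=0, s=-77, t=190   [190*(-77) + 77*(190) = 0]
GCD = 1; from the row with r=1: x=15, y=-37
Check: 190*(15) + 77*(-37) = 2850 - 2849 = 1

GCD = 1, x = 15, y = -37


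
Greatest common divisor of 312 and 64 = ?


312 = 4 * 64 + 56
64 = 1 * 56 + 8
56 = 7 * 8 + 0
GCD = 8


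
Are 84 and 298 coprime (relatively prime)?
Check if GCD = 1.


Euclidean algorithm:
298 = 3 * 84 + 46
84 = 1 * 46 + 38
46 = 1 * 38 + 8
38 = 4 * 8 + 6
8 = 1 * 6 + 2
6 = 3 * 2 + 0
GCD(84, 298) = 2

No, not coprime (GCD = 2)


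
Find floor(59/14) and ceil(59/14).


59/14 = 4.2143
floor = 4
ceil = 5

floor = 4, ceil = 5


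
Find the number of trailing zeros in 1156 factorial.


floor(1156/5) = 231
floor(1156/25) = 46
floor(1156/125) = 9
floor(1156/625) = 1
Total = 287

287 trailing zeros


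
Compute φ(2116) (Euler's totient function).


2116 = 2^2 × 23^2
Prime factors: 2, 23
φ(2116) = 2116 × (1-1/2) × (1-1/23)
= 2116 × 1/2 × 22/23 = 1012

φ(2116) = 1012


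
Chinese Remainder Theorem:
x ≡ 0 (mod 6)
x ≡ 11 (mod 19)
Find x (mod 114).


M = 6*19 = 114
M1 = M/6 = 19, M2 = M/19 = 6
M1^(-1) mod 6 = 1, M2^(-1) mod 19 = 16
x = 0*19*1 + 11*6*16 = 1056
1056 mod 114 = 30
Check: 30 mod 6 = 0 ✓, 30 mod 19 = 11 ✓

x ≡ 30 (mod 114)


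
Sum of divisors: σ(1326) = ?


Divisors of 1326: 1, 2, 3, 6, 13, 17, 26, 34, 39, 51, 78, 102, 221, 442, 663, 1326
Sum = 1 + 2 + 3 + 6 + 13 + 17 + 26 + 34 + 39 + 51 + 78 + 102 + 221 + 442 + 663 + 1326 = 3024

σ(1326) = 3024


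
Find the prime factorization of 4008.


4008 / 2 = 2004
2004 / 2 = 1002
1002 / 2 = 501
501 / 3 = 167
167 / 167 = 1
4008 = 2^3 × 3 × 167


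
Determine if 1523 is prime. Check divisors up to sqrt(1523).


Check divisors up to sqrt(1523) = 39.0256
No divisors found.
1523 is prime.

Yes, 1523 is prime


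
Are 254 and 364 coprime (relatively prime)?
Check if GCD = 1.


Euclidean algorithm:
364 = 1 * 254 + 110
254 = 2 * 110 + 34
110 = 3 * 34 + 8
34 = 4 * 8 + 2
8 = 4 * 2 + 0
GCD(254, 364) = 2

No, not coprime (GCD = 2)


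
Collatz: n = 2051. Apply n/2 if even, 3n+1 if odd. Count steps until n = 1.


2051 → 6154 → 3077 → 9232 → 4616 → 2308 → 1154 → 577 → 1732 → 866 → 433 → 1300 → 650 → 325 → 976 → 488 → 244 → 122 → 61 → 184 → 92 → 46 → 23 → 70 → 35 → 106 → 53 → 160 → 80 → 40 → 20 → 10 → 5 → 16 → 8 → 4 → 2 → 1
Total steps = 37

37 steps


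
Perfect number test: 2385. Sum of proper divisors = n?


Proper divisors of 2385: 1, 3, 5, 9, 15, 45, 53, 159, 265, 477, 795
Sum = 1 + 3 + 5 + 9 + 15 + 45 + 53 + 159 + 265 + 477 + 795 = 1827

No, 2385 is not perfect (1827 ≠ 2385)


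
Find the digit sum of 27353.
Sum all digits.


2 + 7 + 3 + 5 + 3 = 20


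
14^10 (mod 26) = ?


14^1 mod 26 = 14
14^2 mod 26 = 14
14^3 mod 26 = 14
14^4 mod 26 = 14
14^5 mod 26 = 14
14^6 mod 26 = 14
14^7 mod 26 = 14
14^8 mod 26 = 14
14^9 mod 26 = 14
14^10 mod 26 = 14


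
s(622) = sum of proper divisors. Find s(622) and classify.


Proper divisors: 1, 2, 311
Sum = 1 + 2 + 311 = 314
314 < 622 → deficient

s(622) = 314 (deficient)


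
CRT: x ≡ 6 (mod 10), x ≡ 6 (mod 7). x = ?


M = 10*7 = 70
M1 = M/10 = 7, M2 = M/7 = 10
M1^(-1) mod 10 = 3, M2^(-1) mod 7 = 5
x = 6*7*3 + 6*10*5 = 426
426 mod 70 = 6
Check: 6 mod 10 = 6 ✓, 6 mod 7 = 6 ✓

x ≡ 6 (mod 70)


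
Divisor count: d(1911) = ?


1911 = 3^1 × 7^2 × 13^1
d(1911) = (1+1) × (2+1) × (1+1) = 12

12 divisors


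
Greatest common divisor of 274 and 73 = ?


274 = 3 * 73 + 55
73 = 1 * 55 + 18
55 = 3 * 18 + 1
18 = 18 * 1 + 0
GCD = 1


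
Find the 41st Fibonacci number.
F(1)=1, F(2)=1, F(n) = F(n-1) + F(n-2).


Sequence: 1, 1, 2, 3, 5, 8, 13, 21, 34, 55, 89, 144, 233, 377, 610, 987, 1597, 2584, 4181, 6765, 10946, 17711, 28657, 46368, 75025, 121393, 196418, 317811, 514229, 832040, 1346269, 2178309, 3524578, 5702887, 9227465, 14930352, 24157817, 39088169, 63245986, 102334155, 165580141
F(41) = 165580141


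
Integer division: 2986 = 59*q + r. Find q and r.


2986 = 59 * 50 + 36
Check: 2950 + 36 = 2986

q = 50, r = 36


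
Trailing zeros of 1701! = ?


floor(1701/5) = 340
floor(1701/25) = 68
floor(1701/125) = 13
floor(1701/625) = 2
Total = 423

423 trailing zeros


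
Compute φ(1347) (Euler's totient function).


1347 = 3 × 449
Prime factors: 3, 449
φ(1347) = 1347 × (1-1/3) × (1-1/449)
= 1347 × 2/3 × 448/449 = 896

φ(1347) = 896


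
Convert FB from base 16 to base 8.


FB (base 16) = 251 (decimal)
251 (decimal) = 373 (base 8)


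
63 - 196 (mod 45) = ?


63 - 196 = -133
-133 mod 45 = 2


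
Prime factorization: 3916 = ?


3916 / 2 = 1958
1958 / 2 = 979
979 / 11 = 89
89 / 89 = 1
3916 = 2^2 × 11 × 89


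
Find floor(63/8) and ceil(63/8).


63/8 = 7.8750
floor = 7
ceil = 8

floor = 7, ceil = 8


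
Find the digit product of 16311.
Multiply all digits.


1 × 6 × 3 × 1 × 1 = 18


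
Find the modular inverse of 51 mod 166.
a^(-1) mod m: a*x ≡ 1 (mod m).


Use the extended Euclidean algorithm on (166, 51); each row r = 166*s + 51*t:
r=166, s=1, t=0
r=51, s=0, t=1
q=3: r=13, s=1, t=-3   [166*(1) + 51*(-3) = 13]
q=3: r=12, s=-3, t=10   [166*(-3) + 51*(10) = 12]
q=1: r=1, s=4, t=-13   [166*(4) + 51*(-13) = 1]
q=12: r=0, s=-51, t=166   [166*(-51) + 51*(166) = 0]
GCD = 1 with t = -13, so 51*(-13) ≡ 1 (mod 166)
Inverse = -13 mod 166 = 153
Check: 51 * 153 = 7803 ≡ 1 (mod 166)

51^(-1) ≡ 153 (mod 166)


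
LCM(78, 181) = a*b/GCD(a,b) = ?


GCD(78, 181) = 1
LCM = 78*181/1 = 14118/1 = 14118

LCM = 14118


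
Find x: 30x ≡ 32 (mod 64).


GCD(30, 64) = 2 divides 32
Divide: 15x ≡ 16 (mod 32)
x ≡ 16 (mod 32)


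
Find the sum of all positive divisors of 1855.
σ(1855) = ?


Divisors of 1855: 1, 5, 7, 35, 53, 265, 371, 1855
Sum = 1 + 5 + 7 + 35 + 53 + 265 + 371 + 1855 = 2592

σ(1855) = 2592


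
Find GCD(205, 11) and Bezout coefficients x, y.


Tabular extended Euclidean (each row: r = 205*s + 11*t):
r=205, s=1, t=0
r=11, s=0, t=1
q=18: r=7, s=1, t=-18   [205*(1) + 11*(-18) = 7]
q=1: r=4, s=-1, t=19   [205*(-1) + 11*(19) = 4]
q=1: r=3, s=2, t=-37   [205*(2) + 11*(-37) = 3]
q=1: r=1, s=-3, t=56   [205*(-3) + 11*(56) = 1]
q=3: r=0, s=11, t=-205   [205*(11) + 11*(-205) = 0]
GCD = 1; from the row with r=1: x=-3, y=56
Check: 205*(-3) + 11*(56) = -615 + 616 = 1

GCD = 1, x = -3, y = 56


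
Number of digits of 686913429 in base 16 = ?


686913429 in base 16 = 28F17795
Number of digits = 8

8 digits (base 16)


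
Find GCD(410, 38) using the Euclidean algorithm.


410 = 10 * 38 + 30
38 = 1 * 30 + 8
30 = 3 * 8 + 6
8 = 1 * 6 + 2
6 = 3 * 2 + 0
GCD = 2


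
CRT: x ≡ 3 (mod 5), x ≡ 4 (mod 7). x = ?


M = 5*7 = 35
M1 = M/5 = 7, M2 = M/7 = 5
M1^(-1) mod 5 = 3, M2^(-1) mod 7 = 3
x = 3*7*3 + 4*5*3 = 123
123 mod 35 = 18
Check: 18 mod 5 = 3 ✓, 18 mod 7 = 4 ✓

x ≡ 18 (mod 35)


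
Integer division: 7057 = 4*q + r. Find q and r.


7057 = 4 * 1764 + 1
Check: 7056 + 1 = 7057

q = 1764, r = 1


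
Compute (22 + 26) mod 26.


22 + 26 = 48
48 mod 26 = 22


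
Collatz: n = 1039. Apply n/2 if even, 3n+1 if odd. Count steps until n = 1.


1039 → 3118 → 1559 → 4678 → 2339 → 7018 → 3509 → 10528 → 5264 → 2632 → 1316 → 658 → 329 → 988 → 494 → 247 → 742 → 371 → 1114 → 557 → 1672 → 836 → 418 → 209 → 628 → 314 → 157 → 472 → 236 → 118 → 59 → 178 → 89 → 268 → 134 → 67 → 202 → 101 → 304 → 152 → 76 → 38 → 19 → 58 → 29 → 88 → 44 → 22 → 11 → 34 → 17 → 52 → 26 → 13 → 40 → 20 → 10 → 5 → 16 → 8 → 4 → 2 → 1
Total steps = 62

62 steps


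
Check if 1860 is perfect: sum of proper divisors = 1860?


Proper divisors of 1860: 1, 2, 3, 4, 5, 6, 10, 12, 15, 20, 30, 31, 60, 62, 93, 124, 155, 186, 310, 372, 465, 620, 930
Sum = 1 + 2 + 3 + 4 + 5 + 6 + 10 + 12 + 15 + 20 + 30 + 31 + 60 + 62 + 93 + 124 + 155 + 186 + 310 + 372 + 465 + 620 + 930 = 3516

No, 1860 is not perfect (3516 ≠ 1860)


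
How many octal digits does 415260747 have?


415260747 in base 8 = 3060060113
Number of digits = 10

10 digits (base 8)


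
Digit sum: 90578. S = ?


9 + 0 + 5 + 7 + 8 = 29


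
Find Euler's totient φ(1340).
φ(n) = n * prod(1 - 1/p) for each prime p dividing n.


1340 = 2^2 × 5 × 67
Prime factors: 2, 5, 67
φ(1340) = 1340 × (1-1/2) × (1-1/5) × (1-1/67)
= 1340 × 1/2 × 4/5 × 66/67 = 528

φ(1340) = 528


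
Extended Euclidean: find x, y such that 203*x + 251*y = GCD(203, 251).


Tabular extended Euclidean (each row: r = 203*s + 251*t):
r=203, s=1, t=0
r=251, s=0, t=1
q=0: r=203, s=1, t=0   [203*(1) + 251*(0) = 203]
q=1: r=48, s=-1, t=1   [203*(-1) + 251*(1) = 48]
q=4: r=11, s=5, t=-4   [203*(5) + 251*(-4) = 11]
q=4: r=4, s=-21, t=17   [203*(-21) + 251*(17) = 4]
q=2: r=3, s=47, t=-38   [203*(47) + 251*(-38) = 3]
q=1: r=1, s=-68, t=55   [203*(-68) + 251*(55) = 1]
q=3: r=0, s=251, t=-203   [203*(251) + 251*(-203) = 0]
GCD = 1; from the row with r=1: x=-68, y=55
Check: 203*(-68) + 251*(55) = -13804 + 13805 = 1

GCD = 1, x = -68, y = 55


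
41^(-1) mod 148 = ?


Use the extended Euclidean algorithm on (148, 41); each row r = 148*s + 41*t:
r=148, s=1, t=0
r=41, s=0, t=1
q=3: r=25, s=1, t=-3   [148*(1) + 41*(-3) = 25]
q=1: r=16, s=-1, t=4   [148*(-1) + 41*(4) = 16]
q=1: r=9, s=2, t=-7   [148*(2) + 41*(-7) = 9]
q=1: r=7, s=-3, t=11   [148*(-3) + 41*(11) = 7]
q=1: r=2, s=5, t=-18   [148*(5) + 41*(-18) = 2]
q=3: r=1, s=-18, t=65   [148*(-18) + 41*(65) = 1]
q=2: r=0, s=41, t=-148   [148*(41) + 41*(-148) = 0]
GCD = 1 with t = 65, so 41*(65) ≡ 1 (mod 148)
Inverse = 65 mod 148 = 65
Check: 41 * 65 = 2665 ≡ 1 (mod 148)

41^(-1) ≡ 65 (mod 148)


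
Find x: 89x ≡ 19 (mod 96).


GCD(89, 96) = 1, unique solution
a^(-1) mod 96 = 41
x = 41 * 19 mod 96 = 11

x ≡ 11 (mod 96)


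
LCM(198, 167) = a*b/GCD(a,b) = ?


GCD(198, 167) = 1
LCM = 198*167/1 = 33066/1 = 33066

LCM = 33066


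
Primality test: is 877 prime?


Check divisors up to sqrt(877) = 29.6142
No divisors found.
877 is prime.

Yes, 877 is prime


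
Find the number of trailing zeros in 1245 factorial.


floor(1245/5) = 249
floor(1245/25) = 49
floor(1245/125) = 9
floor(1245/625) = 1
Total = 308

308 trailing zeros


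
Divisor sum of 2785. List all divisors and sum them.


Divisors of 2785: 1, 5, 557, 2785
Sum = 1 + 5 + 557 + 2785 = 3348

σ(2785) = 3348


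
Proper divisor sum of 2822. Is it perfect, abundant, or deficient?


Proper divisors: 1, 2, 17, 34, 83, 166, 1411
Sum = 1 + 2 + 17 + 34 + 83 + 166 + 1411 = 1714
1714 < 2822 → deficient

s(2822) = 1714 (deficient)


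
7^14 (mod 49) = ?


7^1 mod 49 = 7
7^2 mod 49 = 0
7^3 mod 49 = 0
7^4 mod 49 = 0
7^5 mod 49 = 0
7^6 mod 49 = 0
7^7 mod 49 = 0
7^8 mod 49 = 0
7^9 mod 49 = 0
7^10 mod 49 = 0
7^11 mod 49 = 0
7^12 mod 49 = 0
7^13 mod 49 = 0
7^14 mod 49 = 0


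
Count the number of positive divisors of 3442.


3442 = 2^1 × 1721^1
d(3442) = (1+1) × (1+1) = 4

4 divisors


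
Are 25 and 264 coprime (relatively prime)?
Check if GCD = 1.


Euclidean algorithm:
264 = 10 * 25 + 14
25 = 1 * 14 + 11
14 = 1 * 11 + 3
11 = 3 * 3 + 2
3 = 1 * 2 + 1
2 = 2 * 1 + 0
GCD(25, 264) = 1

Yes, coprime (GCD = 1)


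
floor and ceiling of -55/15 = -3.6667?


-55/15 = -3.6667
floor = -4
ceil = -3

floor = -4, ceil = -3


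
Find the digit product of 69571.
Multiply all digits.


6 × 9 × 5 × 7 × 1 = 1890


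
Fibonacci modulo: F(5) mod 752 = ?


F(k) mod 752 for k=1..5:
1, 1, 2, 3, 5
F(5) mod 752 = 5


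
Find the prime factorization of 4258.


4258 / 2 = 2129
2129 / 2129 = 1
4258 = 2 × 2129


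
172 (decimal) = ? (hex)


172 (base 10) = 172 (decimal)
172 (decimal) = AC (base 16)


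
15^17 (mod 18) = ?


15^1 mod 18 = 15
15^2 mod 18 = 9
15^3 mod 18 = 9
15^4 mod 18 = 9
15^5 mod 18 = 9
15^6 mod 18 = 9
15^7 mod 18 = 9
15^8 mod 18 = 9
15^9 mod 18 = 9
15^10 mod 18 = 9
15^11 mod 18 = 9
15^12 mod 18 = 9
15^13 mod 18 = 9
15^14 mod 18 = 9
15^15 mod 18 = 9
15^16 mod 18 = 9
15^17 mod 18 = 9


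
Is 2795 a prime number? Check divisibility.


2795 / 5 = 559 (exact division)
2795 is NOT prime.

No, 2795 is not prime


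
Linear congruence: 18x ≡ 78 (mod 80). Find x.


GCD(18, 80) = 2 divides 78
Divide: 9x ≡ 39 (mod 40)
x ≡ 31 (mod 40)


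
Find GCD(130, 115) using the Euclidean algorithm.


130 = 1 * 115 + 15
115 = 7 * 15 + 10
15 = 1 * 10 + 5
10 = 2 * 5 + 0
GCD = 5


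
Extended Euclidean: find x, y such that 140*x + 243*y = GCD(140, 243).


Tabular extended Euclidean (each row: r = 140*s + 243*t):
r=140, s=1, t=0
r=243, s=0, t=1
q=0: r=140, s=1, t=0   [140*(1) + 243*(0) = 140]
q=1: r=103, s=-1, t=1   [140*(-1) + 243*(1) = 103]
q=1: r=37, s=2, t=-1   [140*(2) + 243*(-1) = 37]
q=2: r=29, s=-5, t=3   [140*(-5) + 243*(3) = 29]
q=1: r=8, s=7, t=-4   [140*(7) + 243*(-4) = 8]
q=3: r=5, s=-26, t=15   [140*(-26) + 243*(15) = 5]
q=1: r=3, s=33, t=-19   [140*(33) + 243*(-19) = 3]
q=1: r=2, s=-59, t=34   [140*(-59) + 243*(34) = 2]
q=1: r=1, s=92, t=-53   [140*(92) + 243*(-53) = 1]
q=2: r=0, s=-243, t=140   [140*(-243) + 243*(140) = 0]
GCD = 1; from the row with r=1: x=92, y=-53
Check: 140*(92) + 243*(-53) = 12880 - 12879 = 1

GCD = 1, x = 92, y = -53


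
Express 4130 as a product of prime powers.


4130 / 2 = 2065
2065 / 5 = 413
413 / 7 = 59
59 / 59 = 1
4130 = 2 × 5 × 7 × 59


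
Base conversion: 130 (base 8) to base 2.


130 (base 8) = 88 (decimal)
88 (decimal) = 1011000 (base 2)


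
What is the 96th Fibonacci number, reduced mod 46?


F(k) mod 46 for k=1..96:
1, 1, 2, 3, 5, 8, 13, 21, 34, 9, 43, 6, 3, 9, 12, 21, 33, 8, 41, 3, 44, 1, 45, 0, 45, 45, 44, 43, 41, 38, 33, 25, 12, 37, 3, 40, 43, 37, 34, 25, 13, 38, 5, 43, 2, 45, 1, 0, 1, 1, 2, 3, 5, 8, 13, 21, 34, 9, 43, 6, 3, 9, 12, 21, 33, 8, 41, 3, 44, 1, 45, 0, 45, 45, 44, 43, 41, 38, 33, 25, 12, 37, 3, 40, 43, 37, 34, 25, 13, 38, 5, 43, 2, 45, 1, 0
F(96) mod 46 = 0


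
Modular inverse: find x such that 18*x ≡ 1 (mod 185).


Use the extended Euclidean algorithm on (185, 18); each row r = 185*s + 18*t:
r=185, s=1, t=0
r=18, s=0, t=1
q=10: r=5, s=1, t=-10   [185*(1) + 18*(-10) = 5]
q=3: r=3, s=-3, t=31   [185*(-3) + 18*(31) = 3]
q=1: r=2, s=4, t=-41   [185*(4) + 18*(-41) = 2]
q=1: r=1, s=-7, t=72   [185*(-7) + 18*(72) = 1]
q=2: r=0, s=18, t=-185   [185*(18) + 18*(-185) = 0]
GCD = 1 with t = 72, so 18*(72) ≡ 1 (mod 185)
Inverse = 72 mod 185 = 72
Check: 18 * 72 = 1296 ≡ 1 (mod 185)

18^(-1) ≡ 72 (mod 185)


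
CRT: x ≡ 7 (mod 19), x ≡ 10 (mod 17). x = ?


M = 19*17 = 323
M1 = M/19 = 17, M2 = M/17 = 19
M1^(-1) mod 19 = 9, M2^(-1) mod 17 = 9
x = 7*17*9 + 10*19*9 = 2781
2781 mod 323 = 197
Check: 197 mod 19 = 7 ✓, 197 mod 17 = 10 ✓

x ≡ 197 (mod 323)


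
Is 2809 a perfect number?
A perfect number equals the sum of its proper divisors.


Proper divisors of 2809: 1, 53
Sum = 1 + 53 = 54

No, 2809 is not perfect (54 ≠ 2809)


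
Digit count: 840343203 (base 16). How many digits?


840343203 in base 16 = 32169EA3
Number of digits = 8

8 digits (base 16)


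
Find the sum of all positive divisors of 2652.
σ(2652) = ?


Divisors of 2652: 1, 2, 3, 4, 6, 12, 13, 17, 26, 34, 39, 51, 52, 68, 78, 102, 156, 204, 221, 442, 663, 884, 1326, 2652
Sum = 1 + 2 + 3 + 4 + 6 + 12 + 13 + 17 + 26 + 34 + 39 + 51 + 52 + 68 + 78 + 102 + 156 + 204 + 221 + 442 + 663 + 884 + 1326 + 2652 = 7056

σ(2652) = 7056


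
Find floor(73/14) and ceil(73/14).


73/14 = 5.2143
floor = 5
ceil = 6

floor = 5, ceil = 6


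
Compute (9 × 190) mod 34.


9 × 190 = 1710
1710 mod 34 = 10


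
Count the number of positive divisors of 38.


38 = 2^1 × 19^1
d(38) = (1+1) × (1+1) = 4

4 divisors


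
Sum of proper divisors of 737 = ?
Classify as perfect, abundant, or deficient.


Proper divisors: 1, 11, 67
Sum = 1 + 11 + 67 = 79
79 < 737 → deficient

s(737) = 79 (deficient)


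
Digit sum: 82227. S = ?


8 + 2 + 2 + 2 + 7 = 21


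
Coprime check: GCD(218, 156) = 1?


Euclidean algorithm:
218 = 1 * 156 + 62
156 = 2 * 62 + 32
62 = 1 * 32 + 30
32 = 1 * 30 + 2
30 = 15 * 2 + 0
GCD(218, 156) = 2

No, not coprime (GCD = 2)


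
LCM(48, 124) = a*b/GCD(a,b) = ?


GCD(48, 124) = 4
LCM = 48*124/4 = 5952/4 = 1488

LCM = 1488


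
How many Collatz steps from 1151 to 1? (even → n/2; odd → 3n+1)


1151 → 3454 → 1727 → 5182 → 2591 → 7774 → 3887 → 11662 → 5831 → 17494 → 8747 → 26242 → 13121 → 39364 → 19682 → 9841 → 29524 → 14762 → 7381 → 22144 → 11072 → 5536 → 2768 → 1384 → 692 → 346 → 173 → 520 → 260 → 130 → 65 → 196 → 98 → 49 → 148 → 74 → 37 → 112 → 56 → 28 → 14 → 7 → 22 → 11 → 34 → 17 → 52 → 26 → 13 → 40 → 20 → 10 → 5 → 16 → 8 → 4 → 2 → 1
Total steps = 57

57 steps


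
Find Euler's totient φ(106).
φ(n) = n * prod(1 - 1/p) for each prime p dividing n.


106 = 2 × 53
Prime factors: 2, 53
φ(106) = 106 × (1-1/2) × (1-1/53)
= 106 × 1/2 × 52/53 = 52

φ(106) = 52


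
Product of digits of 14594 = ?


1 × 4 × 5 × 9 × 4 = 720


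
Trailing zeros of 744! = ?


floor(744/5) = 148
floor(744/25) = 29
floor(744/125) = 5
floor(744/625) = 1
Total = 183

183 trailing zeros


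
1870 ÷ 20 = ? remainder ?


1870 = 20 * 93 + 10
Check: 1860 + 10 = 1870

q = 93, r = 10


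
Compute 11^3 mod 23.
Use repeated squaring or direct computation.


11^1 mod 23 = 11
11^2 mod 23 = 6
11^3 mod 23 = 20


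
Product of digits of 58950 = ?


5 × 8 × 9 × 5 × 0 = 0


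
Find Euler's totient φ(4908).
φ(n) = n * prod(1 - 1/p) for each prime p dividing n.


4908 = 2^2 × 3 × 409
Prime factors: 2, 3, 409
φ(4908) = 4908 × (1-1/2) × (1-1/3) × (1-1/409)
= 4908 × 1/2 × 2/3 × 408/409 = 1632

φ(4908) = 1632


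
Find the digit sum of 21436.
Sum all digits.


2 + 1 + 4 + 3 + 6 = 16


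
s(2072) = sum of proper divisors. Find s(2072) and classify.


Proper divisors: 1, 2, 4, 7, 8, 14, 28, 37, 56, 74, 148, 259, 296, 518, 1036
Sum = 1 + 2 + 4 + 7 + 8 + 14 + 28 + 37 + 56 + 74 + 148 + 259 + 296 + 518 + 1036 = 2488
2488 > 2072 → abundant

s(2072) = 2488 (abundant)


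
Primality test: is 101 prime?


Check divisors up to sqrt(101) = 10.0499
No divisors found.
101 is prime.

Yes, 101 is prime


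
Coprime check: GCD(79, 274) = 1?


Euclidean algorithm:
274 = 3 * 79 + 37
79 = 2 * 37 + 5
37 = 7 * 5 + 2
5 = 2 * 2 + 1
2 = 2 * 1 + 0
GCD(79, 274) = 1

Yes, coprime (GCD = 1)


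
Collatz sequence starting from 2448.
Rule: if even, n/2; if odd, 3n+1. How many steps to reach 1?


2448 → 1224 → 612 → 306 → 153 → 460 → 230 → 115 → 346 → 173 → 520 → 260 → 130 → 65 → 196 → 98 → 49 → 148 → 74 → 37 → 112 → 56 → 28 → 14 → 7 → 22 → 11 → 34 → 17 → 52 → 26 → 13 → 40 → 20 → 10 → 5 → 16 → 8 → 4 → 2 → 1
Total steps = 40

40 steps


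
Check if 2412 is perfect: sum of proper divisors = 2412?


Proper divisors of 2412: 1, 2, 3, 4, 6, 9, 12, 18, 36, 67, 134, 201, 268, 402, 603, 804, 1206
Sum = 1 + 2 + 3 + 4 + 6 + 9 + 12 + 18 + 36 + 67 + 134 + 201 + 268 + 402 + 603 + 804 + 1206 = 3776

No, 2412 is not perfect (3776 ≠ 2412)


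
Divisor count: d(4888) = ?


4888 = 2^3 × 13^1 × 47^1
d(4888) = (3+1) × (1+1) × (1+1) = 16

16 divisors


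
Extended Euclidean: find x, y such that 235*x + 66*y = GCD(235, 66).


Tabular extended Euclidean (each row: r = 235*s + 66*t):
r=235, s=1, t=0
r=66, s=0, t=1
q=3: r=37, s=1, t=-3   [235*(1) + 66*(-3) = 37]
q=1: r=29, s=-1, t=4   [235*(-1) + 66*(4) = 29]
q=1: r=8, s=2, t=-7   [235*(2) + 66*(-7) = 8]
q=3: r=5, s=-7, t=25   [235*(-7) + 66*(25) = 5]
q=1: r=3, s=9, t=-32   [235*(9) + 66*(-32) = 3]
q=1: r=2, s=-16, t=57   [235*(-16) + 66*(57) = 2]
q=1: r=1, s=25, t=-89   [235*(25) + 66*(-89) = 1]
q=2: r=0, s=-66, t=235   [235*(-66) + 66*(235) = 0]
GCD = 1; from the row with r=1: x=25, y=-89
Check: 235*(25) + 66*(-89) = 5875 - 5874 = 1

GCD = 1, x = 25, y = -89


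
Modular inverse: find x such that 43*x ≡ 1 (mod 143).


Use the extended Euclidean algorithm on (143, 43); each row r = 143*s + 43*t:
r=143, s=1, t=0
r=43, s=0, t=1
q=3: r=14, s=1, t=-3   [143*(1) + 43*(-3) = 14]
q=3: r=1, s=-3, t=10   [143*(-3) + 43*(10) = 1]
q=14: r=0, s=43, t=-143   [143*(43) + 43*(-143) = 0]
GCD = 1 with t = 10, so 43*(10) ≡ 1 (mod 143)
Inverse = 10 mod 143 = 10
Check: 43 * 10 = 430 ≡ 1 (mod 143)

43^(-1) ≡ 10 (mod 143)


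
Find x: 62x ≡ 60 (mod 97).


GCD(62, 97) = 1, unique solution
a^(-1) mod 97 = 36
x = 36 * 60 mod 97 = 26

x ≡ 26 (mod 97)


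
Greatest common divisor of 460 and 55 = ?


460 = 8 * 55 + 20
55 = 2 * 20 + 15
20 = 1 * 15 + 5
15 = 3 * 5 + 0
GCD = 5


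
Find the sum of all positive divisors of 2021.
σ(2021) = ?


Divisors of 2021: 1, 43, 47, 2021
Sum = 1 + 43 + 47 + 2021 = 2112

σ(2021) = 2112


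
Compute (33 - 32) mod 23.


33 - 32 = 1
1 mod 23 = 1


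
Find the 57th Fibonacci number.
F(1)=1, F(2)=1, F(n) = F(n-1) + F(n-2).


Sequence: 1, 1, 2, 3, 5, 8, 13, 21, 34, 55, 89, 144, 233, 377, 610, 987, 1597, 2584, 4181, 6765, 10946, 17711, 28657, 46368, 75025, 121393, 196418, 317811, 514229, 832040, 1346269, 2178309, 3524578, 5702887, 9227465, 14930352, 24157817, 39088169, 63245986, 102334155, 165580141, 267914296, 433494437, 701408733, 1134903170, 1836311903, 2971215073, 4807526976, 7778742049, 12586269025, 20365011074, 32951280099, 53316291173, 86267571272, 139583862445, 225851433717, 365435296162
F(57) = 365435296162


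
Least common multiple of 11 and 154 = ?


GCD(11, 154) = 11
LCM = 11*154/11 = 1694/11 = 154

LCM = 154


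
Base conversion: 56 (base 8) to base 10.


56 (base 8) = 46 (decimal)
46 (decimal) = 46 (base 10)


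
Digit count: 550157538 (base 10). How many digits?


550157538 has 9 digits in base 10
floor(log10(550157538)) + 1 = floor(8.7405) + 1 = 9

9 digits (base 10)


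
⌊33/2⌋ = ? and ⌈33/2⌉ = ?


33/2 = 16.5000
floor = 16
ceil = 17

floor = 16, ceil = 17


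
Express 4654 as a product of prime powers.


4654 / 2 = 2327
2327 / 13 = 179
179 / 179 = 1
4654 = 2 × 13 × 179


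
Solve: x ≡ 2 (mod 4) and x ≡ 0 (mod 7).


M = 4*7 = 28
M1 = M/4 = 7, M2 = M/7 = 4
M1^(-1) mod 4 = 3, M2^(-1) mod 7 = 2
x = 2*7*3 + 0*4*2 = 42
42 mod 28 = 14
Check: 14 mod 4 = 2 ✓, 14 mod 7 = 0 ✓

x ≡ 14 (mod 28)


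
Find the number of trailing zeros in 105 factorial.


floor(105/5) = 21
floor(105/25) = 4
Total = 25

25 trailing zeros


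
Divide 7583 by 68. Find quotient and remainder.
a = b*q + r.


7583 = 68 * 111 + 35
Check: 7548 + 35 = 7583

q = 111, r = 35


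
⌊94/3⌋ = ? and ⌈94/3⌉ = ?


94/3 = 31.3333
floor = 31
ceil = 32

floor = 31, ceil = 32


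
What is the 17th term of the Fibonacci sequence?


Sequence: 1, 1, 2, 3, 5, 8, 13, 21, 34, 55, 89, 144, 233, 377, 610, 987, 1597
F(17) = 1597


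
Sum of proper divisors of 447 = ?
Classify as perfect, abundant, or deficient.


Proper divisors: 1, 3, 149
Sum = 1 + 3 + 149 = 153
153 < 447 → deficient

s(447) = 153 (deficient)


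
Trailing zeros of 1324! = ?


floor(1324/5) = 264
floor(1324/25) = 52
floor(1324/125) = 10
floor(1324/625) = 2
Total = 328

328 trailing zeros
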